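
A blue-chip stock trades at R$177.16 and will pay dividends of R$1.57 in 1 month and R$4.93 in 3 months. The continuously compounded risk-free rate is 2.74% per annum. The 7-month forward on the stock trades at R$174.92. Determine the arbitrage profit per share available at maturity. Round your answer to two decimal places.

R$1.47 per share

PV(dividends) I = 1.57·e^(−0.0274·1/12) + 4.93·e^(−0.0274·3/12) = 6.4628
Fair forward F* = (S − I)·e^(rT) = (177.16 − 6.4628)·e^0.015983 = 170.6972 × 1.016111 = 173.4473
Market R$174.92 > fair 173.4473: forward overpriced → cash-and-carry (borrow at r, buy the stock and collect the dividends, short the forward).
Profit at T = |F_mkt − F*| = |174.92 − 173.4473| = R$1.47 per share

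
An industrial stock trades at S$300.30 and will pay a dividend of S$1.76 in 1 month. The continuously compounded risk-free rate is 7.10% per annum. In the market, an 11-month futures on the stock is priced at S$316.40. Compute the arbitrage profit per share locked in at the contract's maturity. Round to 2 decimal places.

S$2.23 per share

PV(dividends) I = 1.76·e^(−0.0710·1/12) = 1.7496
Fair futures F* = (S − I)·e^(rT) = (300.30 − 1.7496)·e^0.065083 = 298.5504 × 1.067248 = 318.6273
Market S$316.40 < fair 318.6273: forward underpriced → reverse cash-and-carry (short the stock, invest proceeds at r, pay the dividends, go long the forward).
Profit at T = |F_mkt − F*| = |316.40 − 318.6273| = S$2.23 per share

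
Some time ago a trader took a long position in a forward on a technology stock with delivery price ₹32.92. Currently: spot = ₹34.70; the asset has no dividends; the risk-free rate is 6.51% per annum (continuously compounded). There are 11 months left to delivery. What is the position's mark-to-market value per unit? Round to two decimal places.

₹3.69

Current fair forward for the remaining 11 months: F = S·e^(r·T), r = 0.0651
F = 34.70 · e^(0.0651 × 11/12) = 34.70 × 1.061492 = 36.8338
Value of long forward = (F − K)·e^(−rT) = (36.8338 − 32.92) · e^(−0.0651·11/12)
= 3.9138 × 0.942071 = 3.69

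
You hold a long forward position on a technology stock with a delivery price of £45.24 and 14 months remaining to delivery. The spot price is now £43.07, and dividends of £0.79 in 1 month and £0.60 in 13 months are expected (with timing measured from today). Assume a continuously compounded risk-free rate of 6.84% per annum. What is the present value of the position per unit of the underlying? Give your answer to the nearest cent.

-£0.04

PV(remaining dividends) I = 0.79·e^(−0.0684·1/12) + 0.60·e^(−0.0684·13/12) = 1.3427
Current forward F = (S − I)·e^(rT) = (43.07 − 1.3427)·e^(0.0684·14/12) = 41.7273 × 1.083070 = 45.1936
Value (long) = (F − K)·e^(−rT) = (45.1936 − 45.24) × 0.923301 = -0.0428
Value = -£0.04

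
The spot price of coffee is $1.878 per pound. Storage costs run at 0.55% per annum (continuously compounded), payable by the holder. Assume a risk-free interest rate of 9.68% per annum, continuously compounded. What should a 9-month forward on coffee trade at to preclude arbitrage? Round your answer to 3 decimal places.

$2.028 per pound

Net carry = r + u − y = 0.0968 + 0.0055 − 0.0000 = 0.1023
F = S·e^((r+u−y)T) = 1.878 · e^(0.1023 × 9/12) = 1.878 · e^0.076725
= 1.878 × 1.079745 = $2.028 per pound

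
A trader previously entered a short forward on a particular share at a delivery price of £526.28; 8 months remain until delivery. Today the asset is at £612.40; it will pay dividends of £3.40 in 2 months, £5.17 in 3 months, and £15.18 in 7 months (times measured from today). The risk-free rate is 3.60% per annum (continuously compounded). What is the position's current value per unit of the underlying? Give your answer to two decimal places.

PV(remaining dividends) I = 3.40·e^(−0.0360·2/12) + 5.17·e^(−0.0360·3/12) + 15.18·e^(−0.0360·7/12) = 23.3679
Current forward F = (S − I)·e^(rT) = (612.40 − 23.3679)·e^(0.0360·8/12) = 589.0321 × 1.024290 = 603.3397
Value (long) = (F − K)·e^(−rT) = (603.3397 − 526.28) × 0.976286 = 75.2323
Short position value = −(long value) = -£75.23

-£75.23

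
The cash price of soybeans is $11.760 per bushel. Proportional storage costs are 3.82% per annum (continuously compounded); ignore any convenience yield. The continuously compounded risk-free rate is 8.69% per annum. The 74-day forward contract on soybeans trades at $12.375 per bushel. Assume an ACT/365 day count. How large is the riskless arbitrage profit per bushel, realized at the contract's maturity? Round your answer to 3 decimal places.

$0.313 per bushel

Fair forward: F* = S·e^(carry·T), with carry = (r + u) = 0.0869 + 0.0382 = 0.1251
F* = 11.760 · e^(0.1251 × 74/365) = 11.760 · e^0.025363 = 11.760 × 1.025687 = $12.0621
Market $12.375 > fair $12.0621: forward overpriced → cash-and-carry (buy spot, short the forward).
At maturity, profit = |F_mkt − F*| = |12.375 − 12.0621| = $0.313 per bushel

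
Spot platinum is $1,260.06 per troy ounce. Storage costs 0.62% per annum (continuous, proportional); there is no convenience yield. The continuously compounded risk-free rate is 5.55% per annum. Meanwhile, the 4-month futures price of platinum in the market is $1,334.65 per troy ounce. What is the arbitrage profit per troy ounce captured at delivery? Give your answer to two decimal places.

Fair futures: F* = S·e^(carry·T), with carry = (r + u) = 0.0555 + 0.0062 = 0.0617
F* = 1260.06 · e^(0.0617 × 4/12) = 1260.06 · e^0.02056667 = 1260.06 × 1.02077962 = $1286.2436
Market $1334.65 > fair $1286.2436: forward overpriced → cash-and-carry (buy spot, short the forward).
At maturity, profit = |F_mkt − F*| = |1334.65 − 1286.2436| = $48.41 per troy ounce

$48.41 per troy ounce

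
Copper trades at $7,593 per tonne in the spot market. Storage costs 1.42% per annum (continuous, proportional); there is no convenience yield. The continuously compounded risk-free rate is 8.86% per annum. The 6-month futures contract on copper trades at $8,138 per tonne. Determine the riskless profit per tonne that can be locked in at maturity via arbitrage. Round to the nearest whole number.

$145 per tonne

Fair futures: F* = S·e^(carry·T), with carry = (r + u) = 0.0886 + 0.0142 = 0.1028
F* = 7593 · e^(0.1028 × 6/12) = 7593 · e^0.051400 = 7593 × 1.052744 = $7993.4852
Market $8138 > fair $7993.4852: forward overpriced → cash-and-carry (buy spot, short the forward).
At maturity, profit = |F_mkt − F*| = |8138 − 7993.4852| = $145 per tonne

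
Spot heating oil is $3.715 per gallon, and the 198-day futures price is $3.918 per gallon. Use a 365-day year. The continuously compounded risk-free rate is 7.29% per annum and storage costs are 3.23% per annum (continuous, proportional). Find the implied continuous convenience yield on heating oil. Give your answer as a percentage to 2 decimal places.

0.71%

F = S·e^((r+u−y)T) ⇒ (r+u−y) = ln(F/S)/T
ln(3.918/3.715) = 0.053203; /T ⇒ 0.098076
y = r + u − ln(F/S)/T = 0.0729 + 0.0323 − 0.098076 = 0.007124
y = 0.71%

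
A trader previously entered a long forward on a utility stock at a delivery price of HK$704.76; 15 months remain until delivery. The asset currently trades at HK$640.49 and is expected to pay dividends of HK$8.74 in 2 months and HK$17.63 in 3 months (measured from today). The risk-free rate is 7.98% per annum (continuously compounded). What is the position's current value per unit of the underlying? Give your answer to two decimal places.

-HK$23.27

PV(remaining dividends) I = 8.74·e^(−0.0798·2/12) + 17.63·e^(−0.0798·3/12) = 25.9063
Current forward F = (S − I)·e^(rT) = (640.49 − 25.9063)·e^(0.0798·15/12) = 614.5837 × 1.104895 = 679.0505
Value (long) = (F − K)·e^(−rT) = (679.0505 − 704.76) × 0.905064 = -23.2687
Value = -HK$23.27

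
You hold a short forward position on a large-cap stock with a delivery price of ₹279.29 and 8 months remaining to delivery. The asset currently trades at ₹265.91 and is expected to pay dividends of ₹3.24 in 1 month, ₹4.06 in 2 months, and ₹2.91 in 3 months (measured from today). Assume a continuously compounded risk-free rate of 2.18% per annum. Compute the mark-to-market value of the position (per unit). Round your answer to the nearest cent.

PV(remaining dividends) I = 3.24·e^(−0.0218·1/12) + 4.06·e^(−0.0218·2/12) + 2.91·e^(−0.0218·3/12) = 10.1736
Current forward F = (S − I)·e^(rT) = (265.91 − 10.1736)·e^(0.0218·8/12) = 255.7364 × 1.014639 = 259.4801
Value (long) = (F − K)·e^(−rT) = (259.4801 − 279.29) × 0.985572 = -19.5241
Short position value = −(long value) = ₹19.52

₹19.52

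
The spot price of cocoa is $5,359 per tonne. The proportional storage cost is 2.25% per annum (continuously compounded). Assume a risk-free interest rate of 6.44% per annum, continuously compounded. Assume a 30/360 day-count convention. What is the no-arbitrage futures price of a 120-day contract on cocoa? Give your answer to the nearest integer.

$5,517 per tonne

Net carry = r + u − y = 0.0644 + 0.0225 − 0.0000 = 0.0869
F = S·e^((r+u−y)T) = 5359 · e^(0.0869 × 120/360) = 5359 · e^0.028967
= 5359 × 1.029391 = $5,517 per tonne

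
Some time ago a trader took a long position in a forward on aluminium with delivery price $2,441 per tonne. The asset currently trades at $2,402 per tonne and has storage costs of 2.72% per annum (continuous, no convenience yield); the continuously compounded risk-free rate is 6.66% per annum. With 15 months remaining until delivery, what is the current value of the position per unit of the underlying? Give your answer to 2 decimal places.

Current fair forward for the remaining 15 months: F = S·e^((r + u)·T), (r + u) = 0.0666 + 0.0272 = 0.0938
F = 2402 · e^(0.0938 × 15/12) = 2402 × 1.12440049 = 2700.8100
Value of long forward = (F − K)·e^(−rT) = (2700.8100 − 2441) · e^(−0.0666·15/12)
= 259.8100 × 0.92012109 = 239.06

$239.06 per tonne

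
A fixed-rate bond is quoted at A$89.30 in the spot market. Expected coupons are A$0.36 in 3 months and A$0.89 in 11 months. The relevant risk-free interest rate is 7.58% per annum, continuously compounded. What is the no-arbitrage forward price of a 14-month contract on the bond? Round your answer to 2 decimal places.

A$96.26

PV(coupons) I = 0.36·e^(−0.0758·3/12) + 0.89·e^(−0.0758·11/12)
I = 0.3532 + 0.8303 = 1.1835
F = (S − I)·e^(rT) = (89.30 − 1.1835) · e^(0.0758·14/12)
= 88.1165 · e^0.088433 = 88.1165 × 1.092461 = A$96.26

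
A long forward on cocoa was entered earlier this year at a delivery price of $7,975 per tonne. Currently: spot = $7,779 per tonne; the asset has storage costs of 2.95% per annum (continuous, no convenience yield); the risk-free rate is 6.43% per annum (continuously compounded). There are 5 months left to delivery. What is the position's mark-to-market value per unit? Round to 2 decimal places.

$111.03 per tonne

Current fair forward for the remaining 5 months: F = S·e^((r + u)·T), (r + u) = 0.0643 + 0.0295 = 0.0938
F = 7779 · e^(0.0938 × 5/12) = 7779 × 1.03985713 = 8089.0486
Value of long forward = (F − K)·e^(−rT) = (8089.0486 − 7975) · e^(−0.0643·5/12)
= 114.0486 × 0.97356405 = 111.03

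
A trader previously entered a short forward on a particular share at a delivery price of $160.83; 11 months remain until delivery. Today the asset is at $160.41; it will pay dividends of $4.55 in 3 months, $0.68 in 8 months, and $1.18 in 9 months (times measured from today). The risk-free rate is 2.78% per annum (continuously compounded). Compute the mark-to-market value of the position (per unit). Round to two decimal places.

$2.71

PV(remaining dividends) I = 4.55·e^(−0.0278·3/12) + 0.68·e^(−0.0278·8/12) + 1.18·e^(−0.0278·9/12) = 6.3417
Current forward F = (S − I)·e^(rT) = (160.41 − 6.3417)·e^(0.0278·11/12) = 154.0683 × 1.025811 = 158.0450
Value (long) = (F − K)·e^(−rT) = (158.0450 − 160.83) × 0.974839 = -2.7149
Short position value = −(long value) = $2.71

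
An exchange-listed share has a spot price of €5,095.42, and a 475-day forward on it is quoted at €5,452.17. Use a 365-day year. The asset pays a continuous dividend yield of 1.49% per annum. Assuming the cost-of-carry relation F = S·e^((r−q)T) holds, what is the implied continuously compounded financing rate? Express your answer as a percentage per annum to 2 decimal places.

6.69%

From F = S·e^((r−q)T): (r − q) = ln(F/S)/T
ln(5452.17/5095.42) = ln(1.070014) = 0.067672
(r − q) = 0.067672 / (475/365) = 0.052001
r = ln(F/S)/T + q = 0.052001 + 0.0149 = 0.066901
r = 6.69%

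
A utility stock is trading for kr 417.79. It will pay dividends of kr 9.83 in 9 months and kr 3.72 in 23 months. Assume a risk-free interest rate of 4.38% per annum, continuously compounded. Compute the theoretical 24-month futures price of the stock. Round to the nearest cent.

PV(dividends) I = 9.83·e^(−0.0438·9/12) + 3.72·e^(−0.0438·23/12)
I = 9.5123 + 3.4205 = 12.9328
F = (S − I)·e^(rT) = (417.79 − 12.9328) · e^(0.0438·24/12)
= 404.8572 · e^0.087600 = 404.8572 × 1.091551 = kr 441.92

kr 441.92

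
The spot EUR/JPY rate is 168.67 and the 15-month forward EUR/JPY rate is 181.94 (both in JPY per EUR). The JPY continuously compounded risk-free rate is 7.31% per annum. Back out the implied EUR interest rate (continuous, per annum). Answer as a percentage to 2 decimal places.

1.25%

F = S·e^((r_JPY − r_EUR)T) ⇒ r_EUR = r_JPY − ln(F/S)/T
ln(181.94/168.67) = 0.075733; /(15/12) = 0.060586
r_EUR = 0.0731 − 0.060586 = 0.012514
r_EUR = 1.25%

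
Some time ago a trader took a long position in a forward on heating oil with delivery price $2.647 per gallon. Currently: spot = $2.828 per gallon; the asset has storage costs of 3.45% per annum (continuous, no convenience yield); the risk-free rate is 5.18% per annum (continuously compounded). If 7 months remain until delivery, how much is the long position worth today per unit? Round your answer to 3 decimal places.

$0.317 per gallon

Current fair forward for the remaining 7 months: F = S·e^((r + u)·T), (r + u) = 0.0518 + 0.0345 = 0.0863
F = 2.828 · e^(0.0863 × 7/12) = 2.828 × 1.051630 = 2.9740
Value of long forward = (F − K)·e^(−rT) = (2.9740 − 2.647) · e^(−0.0518·7/12)
= 0.3270 × 0.970235 = 0.317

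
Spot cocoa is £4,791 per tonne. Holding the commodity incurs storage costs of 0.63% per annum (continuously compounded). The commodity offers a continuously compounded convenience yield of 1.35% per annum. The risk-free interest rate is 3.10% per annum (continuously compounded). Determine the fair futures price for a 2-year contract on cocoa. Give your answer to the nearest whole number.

Net carry = r + u − y = 0.0310 + 0.0063 − 0.0135 = 0.0238
F = S·e^((r+u−y)T) = 4791 · e^(0.0238 × 2) = 4791 · e^0.047600
= 4791 × 1.048751 = £5,025 per tonne

£5,025 per tonne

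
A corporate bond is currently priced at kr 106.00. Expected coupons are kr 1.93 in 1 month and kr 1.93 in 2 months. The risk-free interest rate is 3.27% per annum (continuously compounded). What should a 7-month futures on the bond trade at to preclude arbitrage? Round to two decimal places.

PV(coupons) I = 1.93·e^(−0.0327·1/12) + 1.93·e^(−0.0327·2/12)
I = 1.9247 + 1.9195 = 3.8442
F = (S − I)·e^(rT) = (106.00 − 3.8442) · e^(0.0327·7/12)
= 102.1558 · e^0.019075 = 102.1558 × 1.019258 = kr 104.12

kr 104.12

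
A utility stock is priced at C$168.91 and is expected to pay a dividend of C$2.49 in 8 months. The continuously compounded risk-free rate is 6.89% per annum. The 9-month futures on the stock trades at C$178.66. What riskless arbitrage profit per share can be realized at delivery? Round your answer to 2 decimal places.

C$3.30 per share

PV(dividends) I = 2.49·e^(−0.0689·8/12) = 2.3782
Fair futures F* = (S − I)·e^(rT) = (168.91 − 2.3782)·e^0.051675 = 166.5318 × 1.053033 = 175.3635
Market C$178.66 > fair 175.3635: forward overpriced → cash-and-carry (borrow at r, buy the stock and collect the dividends, short the forward).
Profit at T = |F_mkt − F*| = |178.66 − 175.3635| = C$3.30 per share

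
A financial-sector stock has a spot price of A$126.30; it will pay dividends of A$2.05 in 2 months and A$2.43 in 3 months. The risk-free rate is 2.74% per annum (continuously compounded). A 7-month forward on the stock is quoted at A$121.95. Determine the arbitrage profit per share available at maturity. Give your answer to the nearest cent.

PV(dividends) I = 2.05·e^(−0.0274·2/12) + 2.43·e^(−0.0274·3/12) = 4.4541
Fair forward F* = (S − I)·e^(rT) = (126.30 − 4.4541)·e^0.015983 = 121.8459 × 1.016111 = 123.8090
Market A$121.95 < fair 123.8090: forward underpriced → reverse cash-and-carry (short the stock, invest proceeds at r, pay the dividends, go long the forward).
Profit at T = |F_mkt − F*| = |121.95 − 123.8090| = A$1.86 per share

A$1.86 per share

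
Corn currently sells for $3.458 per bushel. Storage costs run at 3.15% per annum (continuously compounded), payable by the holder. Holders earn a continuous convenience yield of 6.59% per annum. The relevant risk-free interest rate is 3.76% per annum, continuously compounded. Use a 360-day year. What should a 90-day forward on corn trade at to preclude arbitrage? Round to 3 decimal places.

$3.461 per bushel

Net carry = r + u − y = 0.0376 + 0.0315 − 0.0659 = 0.0032
F = S·e^((r+u−y)T) = 3.458 · e^(0.0032 × 90/360) = 3.458 · e^0.000800
= 3.458 × 1.000800 = $3.461 per bushel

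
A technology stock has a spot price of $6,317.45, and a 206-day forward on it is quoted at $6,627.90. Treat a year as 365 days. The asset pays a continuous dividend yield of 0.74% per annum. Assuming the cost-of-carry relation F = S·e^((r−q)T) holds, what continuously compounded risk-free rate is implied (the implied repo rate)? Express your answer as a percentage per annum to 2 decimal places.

9.24%

From F = S·e^((r−q)T): (r − q) = ln(F/S)/T
ln(6627.90/6317.45) = ln(1.049142) = 0.047973
(r − q) = 0.047973 / (206/365) = 0.085001
r = ln(F/S)/T + q = 0.085001 + 0.0074 = 0.092401
r = 9.24%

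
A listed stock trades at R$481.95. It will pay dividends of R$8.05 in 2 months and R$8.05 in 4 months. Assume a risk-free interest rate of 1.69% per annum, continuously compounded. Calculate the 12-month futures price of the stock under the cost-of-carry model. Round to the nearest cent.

PV(dividends) I = 8.05·e^(−0.0169·2/12) + 8.05·e^(−0.0169·4/12)
I = 8.0274 + 8.0048 = 16.0322
F = (S − I)·e^(rT) = (481.95 − 16.0322) · e^(0.0169·12/12)
= 465.9178 · e^0.016900 = 465.9178 × 1.017044 = R$473.86

R$473.86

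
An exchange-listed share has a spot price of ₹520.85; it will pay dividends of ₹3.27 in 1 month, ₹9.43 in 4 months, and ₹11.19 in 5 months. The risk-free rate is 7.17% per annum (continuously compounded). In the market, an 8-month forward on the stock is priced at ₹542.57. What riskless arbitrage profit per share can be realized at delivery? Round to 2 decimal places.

PV(dividends) I = 3.27·e^(−0.0717·1/12) + 9.43·e^(−0.0717·4/12) + 11.19·e^(−0.0717·5/12) = 23.3185
Fair forward F* = (S − I)·e^(rT) = (520.85 − 23.3185)·e^0.047800 = 497.5315 × 1.048961 = 521.8911
Market ₹542.57 > fair 521.8911: forward overpriced → cash-and-carry (borrow at r, buy the stock and collect the dividends, short the forward).
Profit at T = |F_mkt − F*| = |542.57 − 521.8911| = ₹20.68 per share

₹20.68 per share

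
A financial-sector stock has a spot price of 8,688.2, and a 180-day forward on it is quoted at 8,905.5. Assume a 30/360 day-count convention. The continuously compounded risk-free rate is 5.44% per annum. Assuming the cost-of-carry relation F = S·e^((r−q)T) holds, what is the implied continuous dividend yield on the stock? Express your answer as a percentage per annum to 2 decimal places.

From F = S·e^((r−q)T): (r − q) = ln(F/S)/T
ln(8905.5/8688.2) = ln(1.025011) = 0.024703
(r − q) = 0.024703 / (180/360) = 0.049406
q = r − ln(F/S)/T = 0.0544 − 0.049406 = 0.004994
q = 0.50%

0.50%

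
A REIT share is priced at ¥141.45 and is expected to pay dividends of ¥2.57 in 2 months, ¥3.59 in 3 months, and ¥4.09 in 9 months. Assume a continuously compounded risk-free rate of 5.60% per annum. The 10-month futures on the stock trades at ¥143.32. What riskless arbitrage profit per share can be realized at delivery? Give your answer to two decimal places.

PV(dividends) I = 2.57·e^(−0.0560·2/12) + 3.59·e^(−0.0560·3/12) + 4.09·e^(−0.0560·9/12) = 10.0080
Fair futures F* = (S − I)·e^(rT) = (141.45 − 10.0080)·e^0.046667 = 131.4420 × 1.047773 = 137.7214
Market ¥143.32 > fair 137.7214: forward overpriced → cash-and-carry (borrow at r, buy the stock and collect the dividends, short the forward).
Profit at T = |F_mkt − F*| = |143.32 − 137.7214| = ¥5.60 per share

¥5.60 per share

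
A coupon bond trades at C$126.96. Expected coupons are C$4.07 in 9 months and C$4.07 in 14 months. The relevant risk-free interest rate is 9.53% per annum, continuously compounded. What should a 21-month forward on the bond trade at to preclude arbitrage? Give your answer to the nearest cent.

C$141.22

PV(coupons) I = 4.07·e^(−0.0953·9/12) + 4.07·e^(−0.0953·14/12)
I = 3.7892 + 3.6417 = 7.4309
F = (S − I)·e^(rT) = (126.96 − 7.4309) · e^(0.0953·21/12)
= 119.5291 · e^0.166775 = 119.5291 × 1.181488 = C$141.22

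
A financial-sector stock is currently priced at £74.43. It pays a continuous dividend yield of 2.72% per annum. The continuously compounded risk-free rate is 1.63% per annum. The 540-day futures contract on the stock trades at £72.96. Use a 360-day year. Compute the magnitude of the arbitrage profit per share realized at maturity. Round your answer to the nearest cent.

£0.26 per share

Fair futures: F* = S·e^(carry·T), with carry = (r − q) = 0.0163 − 0.0272 = -0.0109
F* = 74.43 · e^(-0.0109 × 540/360) = 74.43 · e^-0.016350 = 74.43 × 0.983783 = £73.2230
Market £72.96 < fair £73.2230: forward underpriced → reverse cash-and-carry (short spot, go long the forward).
At maturity, profit = |F_mkt − F*| = |72.96 − 73.2230| = £0.26 per share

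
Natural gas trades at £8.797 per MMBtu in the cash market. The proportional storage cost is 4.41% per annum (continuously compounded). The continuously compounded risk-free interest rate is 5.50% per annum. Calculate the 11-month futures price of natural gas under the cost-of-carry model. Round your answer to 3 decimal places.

£9.634 per MMBtu

Net carry = r + u − y = 0.0550 + 0.0441 − 0.0000 = 0.0991
F = S·e^((r+u−y)T) = 8.797 · e^(0.0991 × 11/12) = 8.797 · e^0.090842
= 8.797 × 1.095096 = £9.634 per MMBtu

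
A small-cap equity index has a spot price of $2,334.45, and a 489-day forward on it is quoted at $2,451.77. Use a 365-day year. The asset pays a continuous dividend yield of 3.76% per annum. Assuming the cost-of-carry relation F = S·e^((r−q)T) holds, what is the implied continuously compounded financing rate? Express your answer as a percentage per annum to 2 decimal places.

From F = S·e^((r−q)T): (r − q) = ln(F/S)/T
ln(2451.77/2334.45) = ln(1.050256) = 0.049034
(r − q) = 0.049034 / (489/365) = 0.036600
r = ln(F/S)/T + q = 0.036600 + 0.0376 = 0.074200
r = 7.42%

7.42%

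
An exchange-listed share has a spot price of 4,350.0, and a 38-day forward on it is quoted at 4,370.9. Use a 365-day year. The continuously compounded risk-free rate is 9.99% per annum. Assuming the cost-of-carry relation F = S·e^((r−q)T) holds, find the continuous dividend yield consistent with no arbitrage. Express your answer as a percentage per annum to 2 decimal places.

5.39%

From F = S·e^((r−q)T): (r − q) = ln(F/S)/T
ln(4370.9/4350.0) = ln(1.004805) = 0.004793
(r − q) = 0.004793 / (38/365) = 0.046038
q = r − ln(F/S)/T = 0.0999 − 0.046038 = 0.053862
q = 5.39%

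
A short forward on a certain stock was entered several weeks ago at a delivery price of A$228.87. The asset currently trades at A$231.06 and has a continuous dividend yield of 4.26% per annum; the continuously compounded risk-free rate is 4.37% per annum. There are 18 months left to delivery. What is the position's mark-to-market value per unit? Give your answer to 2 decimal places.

Current fair forward for the remaining 18 months: F = S·e^((r − q)·T), (r − q) = 0.0437 − 0.0426 = 0.0011
F = 231.06 · e^(0.0011 × 18/12) = 231.06 × 1.001651 = 231.4415
Value of long forward = (F − K)·e^(−rT) = (231.4415 − 228.87) · e^(−0.0437·18/12)
= 2.5715 × 0.936552 = 2.41
Short position value = −(long value) = -A$2.41

-A$2.41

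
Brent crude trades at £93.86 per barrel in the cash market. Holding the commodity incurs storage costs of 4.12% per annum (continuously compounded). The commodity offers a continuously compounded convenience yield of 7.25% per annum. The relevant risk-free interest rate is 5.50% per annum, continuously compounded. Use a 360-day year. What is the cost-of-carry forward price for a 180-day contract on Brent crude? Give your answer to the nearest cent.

£94.98 per barrel

Net carry = r + u − y = 0.0550 + 0.0412 − 0.0725 = 0.0237
F = S·e^((r+u−y)T) = 93.86 · e^(0.0237 × 180/360) = 93.86 · e^0.011850
= 93.86 × 1.011920 = £94.98 per barrel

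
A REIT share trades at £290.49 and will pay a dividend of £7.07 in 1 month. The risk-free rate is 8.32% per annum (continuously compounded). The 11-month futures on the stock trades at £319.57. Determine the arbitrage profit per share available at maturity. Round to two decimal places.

PV(dividends) I = 7.07·e^(−0.0832·1/12) = 7.0212
Fair futures F* = (S − I)·e^(rT) = (290.49 − 7.0212)·e^0.076267 = 283.4688 × 1.079251 = 305.9340
Market £319.57 > fair 305.9340: forward overpriced → cash-and-carry (borrow at r, buy the stock and collect the dividends, short the forward).
Profit at T = |F_mkt − F*| = |319.57 − 305.9340| = £13.64 per share

£13.64 per share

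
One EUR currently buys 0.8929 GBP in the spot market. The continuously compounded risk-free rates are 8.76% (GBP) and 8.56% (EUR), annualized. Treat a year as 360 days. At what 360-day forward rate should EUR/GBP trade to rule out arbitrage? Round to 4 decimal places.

0.8947

F = S·e^((r_GBP − r_EUR)T) = 0.8929 · e^((0.0876 − 0.0856) × 360/360)
= 0.8929 · e^0.002000 = 0.8929 × 1.002002
F = 0.8947 GBP per EUR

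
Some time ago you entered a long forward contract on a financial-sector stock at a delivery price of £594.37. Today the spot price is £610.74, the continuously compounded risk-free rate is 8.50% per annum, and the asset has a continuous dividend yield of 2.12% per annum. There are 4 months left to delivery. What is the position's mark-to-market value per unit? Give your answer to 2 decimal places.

£28.67

Current fair forward for the remaining 4 months: F = S·e^((r − q)·T), (r − q) = 0.0850 − 0.0212 = 0.0638
F = 610.74 · e^(0.0638 × 4/12) = 610.74 × 1.021494 = 623.8672
Value of long forward = (F − K)·e^(−rT) = (623.8672 − 594.37) · e^(−0.0850·4/12)
= 29.4972 × 0.972064 = 28.67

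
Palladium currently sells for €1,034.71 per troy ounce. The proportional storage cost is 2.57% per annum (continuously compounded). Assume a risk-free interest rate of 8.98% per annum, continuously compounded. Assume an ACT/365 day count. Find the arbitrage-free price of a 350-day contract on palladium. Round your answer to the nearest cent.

Net carry = r + u − y = 0.0898 + 0.0257 − 0.0000 = 0.1155
F = S·e^((r+u−y)T) = 1034.71 · e^(0.1155 × 350/365) = 1034.71 · e^0.11075342
= 1034.71 × 1.11711941 = €1,155.89 per troy ounce

€1,155.89 per troy ounce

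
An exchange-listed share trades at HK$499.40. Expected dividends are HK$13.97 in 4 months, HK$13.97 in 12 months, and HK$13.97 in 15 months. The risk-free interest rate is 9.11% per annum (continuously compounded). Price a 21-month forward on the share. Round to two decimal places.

HK$540.24

PV(dividends) I = 13.97·e^(−0.0911·4/12) + 13.97·e^(−0.0911·12/12) + 13.97·e^(−0.0911·15/12)
I = 13.5522 + 12.7536 + 12.4664 = 38.7722
F = (S − I)·e^(rT) = (499.40 − 38.7722) · e^(0.0911·21/12)
= 460.6278 · e^0.159425 = 460.6278 × 1.172836 = HK$540.24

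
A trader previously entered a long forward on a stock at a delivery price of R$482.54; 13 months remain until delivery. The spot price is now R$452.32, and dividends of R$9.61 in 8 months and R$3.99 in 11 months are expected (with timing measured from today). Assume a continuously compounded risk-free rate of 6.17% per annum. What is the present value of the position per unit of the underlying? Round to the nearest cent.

-R$12.01

PV(remaining dividends) I = 9.61·e^(−0.0617·8/12) + 3.99·e^(−0.0617·11/12) = 12.9933
Current forward F = (S − I)·e^(rT) = (452.32 − 12.9933)·e^(0.0617·13/12) = 439.3267 × 1.069126 = 469.6956
Value (long) = (F − K)·e^(−rT) = (469.6956 − 482.54) × 0.935343 = -12.0139
Value = -R$12.01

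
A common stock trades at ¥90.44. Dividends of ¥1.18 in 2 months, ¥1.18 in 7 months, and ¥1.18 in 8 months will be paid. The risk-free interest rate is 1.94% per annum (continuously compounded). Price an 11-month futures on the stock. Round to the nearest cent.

PV(dividends) I = 1.18·e^(−0.0194·2/12) + 1.18·e^(−0.0194·7/12) + 1.18·e^(−0.0194·8/12)
I = 1.1762 + 1.1667 + 1.1648 = 3.5077
F = (S − I)·e^(rT) = (90.44 − 3.5077) · e^(0.0194·11/12)
= 86.9323 · e^0.017783 = 86.9323 × 1.017942 = ¥88.49

¥88.49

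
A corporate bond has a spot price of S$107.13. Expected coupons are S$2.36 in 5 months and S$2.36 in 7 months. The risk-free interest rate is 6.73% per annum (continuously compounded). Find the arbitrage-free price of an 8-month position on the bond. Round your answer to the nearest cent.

PV(coupons) I = 2.36·e^(−0.0673·5/12) + 2.36·e^(−0.0673·7/12)
I = 2.2947 + 2.2691 = 4.5638
F = (S − I)·e^(rT) = (107.13 − 4.5638) · e^(0.0673·8/12)
= 102.5662 · e^0.044867 = 102.5662 × 1.045889 = S$107.27

S$107.27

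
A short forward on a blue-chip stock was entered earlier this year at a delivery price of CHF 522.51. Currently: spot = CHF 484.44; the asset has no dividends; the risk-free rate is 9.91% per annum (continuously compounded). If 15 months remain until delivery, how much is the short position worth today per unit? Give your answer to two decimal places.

-CHF 22.81

Current fair forward for the remaining 15 months: F = S·e^(r·T), r = 0.0991
F = 484.44 · e^(0.0991 × 15/12) = 484.44 × 1.131874 = 548.3250
Value of long forward = (F − K)·e^(−rT) = (548.3250 − 522.51) · e^(−0.0991·15/12)
= 25.8150 × 0.883490 = 22.81
Short position value = −(long value) = -CHF 22.81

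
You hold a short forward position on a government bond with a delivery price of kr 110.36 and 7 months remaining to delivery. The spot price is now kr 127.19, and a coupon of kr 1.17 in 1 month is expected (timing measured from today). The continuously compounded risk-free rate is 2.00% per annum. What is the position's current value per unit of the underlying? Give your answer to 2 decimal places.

PV(remaining coupons) I = 1.17·e^(−0.0200·1/12) = 1.1681
Current forward F = (S − I)·e^(rT) = (127.19 − 1.1681)·e^(0.0200·7/12) = 126.0219 × 1.011735 = 127.5008
Value (long) = (F − K)·e^(−rT) = (127.5008 − 110.36) × 0.988401 = 16.9420
Short position value = −(long value) = -kr 16.94

-kr 16.94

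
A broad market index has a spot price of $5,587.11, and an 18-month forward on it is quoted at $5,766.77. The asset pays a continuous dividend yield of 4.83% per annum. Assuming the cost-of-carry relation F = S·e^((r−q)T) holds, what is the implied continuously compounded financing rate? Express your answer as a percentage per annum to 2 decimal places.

6.94%

From F = S·e^((r−q)T): (r − q) = ln(F/S)/T
ln(5766.77/5587.11) = ln(1.032156) = 0.031650
(r − q) = 0.031650 / (18/12) = 0.021100
r = ln(F/S)/T + q = 0.021100 + 0.0483 = 0.069400
r = 6.94%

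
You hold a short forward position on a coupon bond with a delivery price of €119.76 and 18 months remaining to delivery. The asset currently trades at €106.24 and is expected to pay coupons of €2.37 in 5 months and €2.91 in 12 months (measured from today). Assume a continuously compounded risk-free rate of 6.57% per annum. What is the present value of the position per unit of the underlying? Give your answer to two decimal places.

€7.31

PV(remaining coupons) I = 2.37·e^(−0.0657·5/12) + 2.91·e^(−0.0657·12/12) = 5.0310
Current forward F = (S − I)·e^(rT) = (106.24 − 5.0310)·e^(0.0657·18/12) = 101.2090 × 1.103570 = 111.6912
Value (long) = (F − K)·e^(−rT) = (111.6912 − 119.76) × 0.906150 = -7.3115
Short position value = −(long value) = €7.31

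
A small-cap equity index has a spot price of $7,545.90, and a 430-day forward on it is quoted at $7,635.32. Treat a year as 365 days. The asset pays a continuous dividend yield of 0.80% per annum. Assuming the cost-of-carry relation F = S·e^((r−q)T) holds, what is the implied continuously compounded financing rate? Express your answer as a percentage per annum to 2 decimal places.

From F = S·e^((r−q)T): (r − q) = ln(F/S)/T
ln(7635.32/7545.90) = ln(1.011850) = 0.011780
(r − q) = 0.011780 / (430/365) = 0.009999
r = ln(F/S)/T + q = 0.009999 + 0.0080 = 0.017999
r = 1.80%

1.80%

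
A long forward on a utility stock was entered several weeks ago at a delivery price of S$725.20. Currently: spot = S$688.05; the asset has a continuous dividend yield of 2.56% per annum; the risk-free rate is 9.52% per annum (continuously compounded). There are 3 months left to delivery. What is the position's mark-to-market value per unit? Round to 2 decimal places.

-S$24.48

Current fair forward for the remaining 3 months: F = S·e^((r − q)·T), (r − q) = 0.0952 − 0.0256 = 0.0696
F = 688.05 · e^(0.0696 × 3/12) = 688.05 × 1.017552 = 700.1267
Value of long forward = (F − K)·e^(−rT) = (700.1267 − 725.20) · e^(−0.0952·3/12)
= -25.0733 × 0.976481 = -24.48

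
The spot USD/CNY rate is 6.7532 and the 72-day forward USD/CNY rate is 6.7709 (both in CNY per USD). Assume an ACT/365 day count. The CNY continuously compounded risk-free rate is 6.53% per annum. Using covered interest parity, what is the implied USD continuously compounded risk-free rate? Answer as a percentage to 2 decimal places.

F = S·e^((r_CNY − r_USD)T) ⇒ r_USD = r_CNY − ln(F/S)/T
ln(6.7709/6.7532) = 0.002618; /(72/365) = 0.013272
r_USD = 0.0653 − 0.013272 = 0.052028
r_USD = 5.20%

5.20%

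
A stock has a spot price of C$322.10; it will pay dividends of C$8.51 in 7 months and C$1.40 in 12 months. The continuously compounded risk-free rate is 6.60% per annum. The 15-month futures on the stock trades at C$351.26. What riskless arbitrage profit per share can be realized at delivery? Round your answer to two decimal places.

C$11.78 per share

PV(dividends) I = 8.51·e^(−0.0660·7/12) + 1.40·e^(−0.0660·12/12) = 9.4992
Fair futures F* = (S − I)·e^(rT) = (322.10 − 9.4992)·e^0.082500 = 312.6008 × 1.085999 = 339.4842
Market C$351.26 > fair 339.4842: forward overpriced → cash-and-carry (borrow at r, buy the stock and collect the dividends, short the forward).
Profit at T = |F_mkt − F*| = |351.26 − 339.4842| = C$11.78 per share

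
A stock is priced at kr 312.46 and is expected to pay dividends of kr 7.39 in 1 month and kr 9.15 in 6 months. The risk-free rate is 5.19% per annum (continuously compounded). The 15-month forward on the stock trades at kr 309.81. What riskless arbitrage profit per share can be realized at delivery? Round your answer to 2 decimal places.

PV(dividends) I = 7.39·e^(−0.0519·1/12) + 9.15·e^(−0.0519·6/12) = 16.2737
Fair forward F* = (S − I)·e^(rT) = (312.46 − 16.2737)·e^0.064875 = 296.1863 × 1.067026 = 316.0385
Market kr 309.81 < fair 316.0385: forward underpriced → reverse cash-and-carry (short the stock, invest proceeds at r, pay the dividends, go long the forward).
Profit at T = |F_mkt − F*| = |309.81 − 316.0385| = kr 6.23 per share

kr 6.23 per share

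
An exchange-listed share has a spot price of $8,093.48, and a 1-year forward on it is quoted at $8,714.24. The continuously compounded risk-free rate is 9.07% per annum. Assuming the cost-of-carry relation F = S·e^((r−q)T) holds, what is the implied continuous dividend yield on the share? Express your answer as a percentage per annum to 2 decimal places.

From F = S·e^((r−q)T): (r − q) = ln(F/S)/T
ln(8714.24/8093.48) = ln(1.076699) = 0.073900
(r − q) = 0.073900 / (1) = 0.073900
q = r − ln(F/S)/T = 0.0907 − 0.073900 = 0.016800
q = 1.68%

1.68%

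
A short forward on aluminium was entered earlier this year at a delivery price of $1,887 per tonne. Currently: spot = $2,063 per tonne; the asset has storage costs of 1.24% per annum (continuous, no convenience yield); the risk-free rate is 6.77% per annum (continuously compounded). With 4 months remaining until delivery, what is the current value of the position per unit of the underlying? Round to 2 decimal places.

-$226.65 per tonne

Current fair forward for the remaining 4 months: F = S·e^((r + u)·T), (r + u) = 0.0677 + 0.0124 = 0.0801
F = 2063 · e^(0.0801 × 4/12) = 2063 × 1.02705964 = 2118.8240
Value of long forward = (F − K)·e^(−rT) = (2118.8240 − 1887) · e^(−0.0677·4/12)
= 231.8240 × 0.97768606 = 226.65
Short position value = −(long value) = -$226.65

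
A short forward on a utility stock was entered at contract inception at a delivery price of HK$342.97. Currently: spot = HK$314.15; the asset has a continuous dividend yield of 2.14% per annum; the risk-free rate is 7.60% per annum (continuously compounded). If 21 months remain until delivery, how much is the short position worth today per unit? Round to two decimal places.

-HK$2.34

Current fair forward for the remaining 21 months: F = S·e^((r − q)·T), (r − q) = 0.0760 − 0.0214 = 0.0546
F = 314.15 · e^(0.0546 × 21/12) = 314.15 × 1.100264 = 345.6479
Value of long forward = (F − K)·e^(−rT) = (345.6479 − 342.97) · e^(−0.0760·21/12)
= 2.6779 × 0.875465 = 2.34
Short position value = −(long value) = -HK$2.34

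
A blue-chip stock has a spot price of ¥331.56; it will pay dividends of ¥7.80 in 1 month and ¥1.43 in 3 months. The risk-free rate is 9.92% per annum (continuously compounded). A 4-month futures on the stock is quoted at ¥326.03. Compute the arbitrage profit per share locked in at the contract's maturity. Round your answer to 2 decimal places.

PV(dividends) I = 7.80·e^(−0.0992·1/12) + 1.43·e^(−0.0992·3/12) = 9.1308
Fair futures F* = (S − I)·e^(rT) = (331.56 − 9.1308)·e^0.033067 = 322.4292 × 1.033620 = 333.2693
Market ¥326.03 < fair 333.2693: forward underpriced → reverse cash-and-carry (short the stock, invest proceeds at r, pay the dividends, go long the forward).
Profit at T = |F_mkt − F*| = |326.03 − 333.2693| = ¥7.24 per share

¥7.24 per share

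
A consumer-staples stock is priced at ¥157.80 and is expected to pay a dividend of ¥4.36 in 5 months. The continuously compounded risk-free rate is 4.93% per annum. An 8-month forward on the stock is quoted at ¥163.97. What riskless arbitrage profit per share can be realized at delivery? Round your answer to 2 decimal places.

PV(dividends) I = 4.36·e^(−0.0493·5/12) = 4.2714
Fair forward F* = (S − I)·e^(rT) = (157.80 − 4.2714)·e^0.032867 = 153.5286 × 1.033413 = 158.6585
Market ¥163.97 > fair 158.6585: forward overpriced → cash-and-carry (borrow at r, buy the stock and collect the dividends, short the forward).
Profit at T = |F_mkt − F*| = |163.97 − 158.6585| = ¥5.31 per share

¥5.31 per share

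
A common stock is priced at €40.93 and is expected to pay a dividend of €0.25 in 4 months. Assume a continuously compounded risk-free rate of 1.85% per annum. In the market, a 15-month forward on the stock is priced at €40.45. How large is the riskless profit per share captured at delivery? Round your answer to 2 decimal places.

€1.18 per share

PV(dividends) I = 0.25·e^(−0.0185·4/12) = 0.2485
Fair forward F* = (S − I)·e^(rT) = (40.93 − 0.2485)·e^0.023125 = 40.6815 × 1.023394 = 41.6332
Market €40.45 < fair 41.6332: forward underpriced → reverse cash-and-carry (short the stock, invest proceeds at r, pay the dividends, go long the forward).
Profit at T = |F_mkt − F*| = |40.45 − 41.6332| = €1.18 per share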